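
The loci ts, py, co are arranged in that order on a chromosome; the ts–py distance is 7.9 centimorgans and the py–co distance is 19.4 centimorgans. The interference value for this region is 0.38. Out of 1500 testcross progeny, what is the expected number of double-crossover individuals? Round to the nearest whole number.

14

Map distances give recombination frequencies of 0.079 and 0.194 for the two intervals.
With interference 0.38 (so coincidence = 0.62), expected double-crossover frequency = 0.079 × 0.194 × 0.62 = 0.00950.
Expected number = 0.00950 × 1500 = 14.25 ≈ 14.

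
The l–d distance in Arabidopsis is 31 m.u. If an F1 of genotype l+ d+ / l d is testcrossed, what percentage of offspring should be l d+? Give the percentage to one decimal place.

A map distance of 31 m.u. corresponds to a recombination frequency of 0.310.
The F1 is l+ d+ / l d, so l d+ is a recombinant gamete class with expected frequency r/2 = 0.310/2 = 0.1550.
That is 0.1550 = 15.5% of the progeny.

15.5%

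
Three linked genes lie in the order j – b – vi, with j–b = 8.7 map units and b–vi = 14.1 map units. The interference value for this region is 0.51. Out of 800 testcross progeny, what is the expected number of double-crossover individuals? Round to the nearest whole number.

Map distances give recombination frequencies of 0.087 and 0.141 for the two intervals.
With interference 0.51 (so coincidence = 0.49), expected double-crossover frequency = 0.087 × 0.141 × 0.49 = 0.00601.
Expected number = 0.00601 × 800 = 4.81 ≈ 5.

5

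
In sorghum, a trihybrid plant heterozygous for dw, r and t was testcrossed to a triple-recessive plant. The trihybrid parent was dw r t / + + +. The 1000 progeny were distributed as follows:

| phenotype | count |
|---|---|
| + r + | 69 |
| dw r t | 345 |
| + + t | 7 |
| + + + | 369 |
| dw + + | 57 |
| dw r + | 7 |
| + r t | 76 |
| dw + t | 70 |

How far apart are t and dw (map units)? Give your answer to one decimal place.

14.7 map units

The two rarest classes, dw r + and + + t, are the double crossovers. Comparing them with the parentals, only the t allele has switched, so t is the middle locus and the order is r – t – dw.
Crossovers in the t–dw interval produce the single-crossover classes + r t and dw + + (76 + 57 = 133) plus the double crossovers (14).
RF(t–dw) = (133 + 14) / 1000 = 147/1000 = 0.1470 → 14.7 map units.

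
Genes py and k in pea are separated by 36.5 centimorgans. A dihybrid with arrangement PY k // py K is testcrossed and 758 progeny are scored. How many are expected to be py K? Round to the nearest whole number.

241

A map distance of 36.5 centimorgans corresponds to a recombination frequency of 0.365.
The F1 is PY k / py K, so py K is a parental gamete class with expected frequency (1 − r)/2 = 0.635/2 = 0.3175.
Expected number = 0.3175 × 758 = 240.66 ≈ 241.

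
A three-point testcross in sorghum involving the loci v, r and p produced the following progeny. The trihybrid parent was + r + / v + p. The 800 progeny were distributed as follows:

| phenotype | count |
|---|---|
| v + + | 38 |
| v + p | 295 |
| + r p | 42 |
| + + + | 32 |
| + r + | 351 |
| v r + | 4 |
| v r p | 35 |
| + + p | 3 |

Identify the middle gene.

v

The two rarest classes, v r + and + + p, are the double crossovers. Comparing them with the parentals, only the v allele has switched, so v is the middle locus and the order is p – v – r.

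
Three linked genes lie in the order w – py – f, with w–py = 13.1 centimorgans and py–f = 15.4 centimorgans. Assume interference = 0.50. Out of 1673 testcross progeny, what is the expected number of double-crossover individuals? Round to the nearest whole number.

Map distances give recombination frequencies of 0.131 and 0.154 for the two intervals.
With interference 0.50 (so coincidence = 0.50), expected double-crossover frequency = 0.131 × 0.154 × 0.50 = 0.01009.
Expected number = 0.01009 × 1673 = 16.88 ≈ 17.

17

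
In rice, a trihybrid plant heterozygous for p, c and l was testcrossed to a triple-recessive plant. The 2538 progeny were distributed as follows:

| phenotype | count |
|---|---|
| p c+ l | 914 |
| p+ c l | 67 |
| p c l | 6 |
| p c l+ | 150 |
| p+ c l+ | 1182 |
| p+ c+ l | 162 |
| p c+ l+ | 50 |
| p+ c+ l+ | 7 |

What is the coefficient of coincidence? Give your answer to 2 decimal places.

0.78

The two most frequent reciprocal classes, p+ c l+ and p c+ l, are the parental types, so the F1 was p+ c l+ / p c+ l.
The two rarest classes, p+ c+ l+ and p c l, are the double crossovers. Comparing them with the parentals, only the c allele has switched, so c is the middle locus and the order is p – c – l.
p–c: (312 + 13)/2538 = 0.1281; c–l: (117 + 13)/2538 = 0.0512.
Expected DCO frequency = 0.1281 × 0.0512 ≈ 0.00656; observed = 13/2538 ≈ 0.00512.
Coefficient of coincidence = 0.00512/0.00656 ≈ 0.78.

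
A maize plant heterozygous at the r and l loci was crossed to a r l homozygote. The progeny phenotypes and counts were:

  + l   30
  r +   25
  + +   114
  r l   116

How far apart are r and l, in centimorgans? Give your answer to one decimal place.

The two most frequent classes, + + (114) and r l (116), are the parental types, so the F1 was + + / r l.
The recombinant classes are + l and r +: 30 + 25 = 55.
Recombination frequency = 55/285 = 0.1930 ≈ 19.3%, i.e. 19.3 centimorgans.

19.3 centimorgans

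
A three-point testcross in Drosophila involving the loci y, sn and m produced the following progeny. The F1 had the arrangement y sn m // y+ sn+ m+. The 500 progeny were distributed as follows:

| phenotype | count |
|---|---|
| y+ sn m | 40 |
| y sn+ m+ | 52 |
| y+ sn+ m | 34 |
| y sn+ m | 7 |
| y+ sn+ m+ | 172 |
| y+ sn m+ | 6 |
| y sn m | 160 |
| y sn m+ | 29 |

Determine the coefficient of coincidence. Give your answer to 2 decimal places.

The two rarest classes, y sn+ m and y+ sn m+, are the double crossovers. Comparing them with the parentals, only the sn allele has switched, so sn is the middle locus and the order is y – sn – m.
y–sn: (92 + 13)/500 = 0.2100; sn–m: (63 + 13)/500 = 0.1520.
Expected DCO frequency = 0.2100 × 0.1520 ≈ 0.03192; observed = 13/500 ≈ 0.02600.
Coefficient of coincidence = 0.02600/0.03192 ≈ 0.81.

0.81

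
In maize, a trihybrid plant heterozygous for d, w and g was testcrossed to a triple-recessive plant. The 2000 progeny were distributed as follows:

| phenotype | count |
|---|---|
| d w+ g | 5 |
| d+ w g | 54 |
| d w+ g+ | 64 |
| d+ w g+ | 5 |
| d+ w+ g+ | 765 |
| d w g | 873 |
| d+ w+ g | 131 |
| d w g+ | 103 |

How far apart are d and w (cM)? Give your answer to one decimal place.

6.4 cM

The two most frequent reciprocal classes, d w g and d+ w+ g+, are the parental types, so the F1 was d w g / d+ w+ g+.
The two rarest classes, d w+ g and d+ w g+, are the double crossovers. Comparing them with the parentals, only the w allele has switched, so w is the middle locus and the order is d – w – g.
Crossovers in the d–w interval produce the single-crossover classes d+ w g and d w+ g+ (54 + 64 = 118) plus the double crossovers (10).
RF(d–w) = (118 + 10) / 2000 = 128/2000 = 0.0640 → 6.4 cM.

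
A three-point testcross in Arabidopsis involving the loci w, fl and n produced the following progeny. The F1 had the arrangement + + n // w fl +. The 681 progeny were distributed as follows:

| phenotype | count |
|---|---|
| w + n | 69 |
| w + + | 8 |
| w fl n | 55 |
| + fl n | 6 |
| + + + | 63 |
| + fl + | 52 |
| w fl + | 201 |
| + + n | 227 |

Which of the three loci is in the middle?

The two rarest classes, + fl n and w + +, are the double crossovers. Comparing them with the parentals, only the fl allele has switched, so fl is the middle locus and the order is n – fl – w.

fl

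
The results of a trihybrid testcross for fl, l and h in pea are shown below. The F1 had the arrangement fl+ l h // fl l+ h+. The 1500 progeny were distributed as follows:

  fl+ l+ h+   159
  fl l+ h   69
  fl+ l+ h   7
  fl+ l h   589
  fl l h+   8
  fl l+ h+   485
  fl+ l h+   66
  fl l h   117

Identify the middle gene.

The two rarest classes, fl+ l+ h and fl l h+, are the double crossovers. Comparing them with the parentals, only the l allele has switched, so l is the middle locus and the order is fl – l – h.

l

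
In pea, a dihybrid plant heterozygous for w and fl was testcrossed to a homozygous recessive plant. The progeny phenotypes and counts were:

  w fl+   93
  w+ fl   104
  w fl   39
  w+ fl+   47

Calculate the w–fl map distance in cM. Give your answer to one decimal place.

30.4 cM

The two most frequent classes, w+ fl (104) and w fl+ (93), are the parental types, so the F1 was w+ fl / w fl+.
The recombinant classes are w+ fl+ and w fl: 47 + 39 = 86.
Recombination frequency = 86/283 = 0.3039 ≈ 30.4%, i.e. 30.4 cM.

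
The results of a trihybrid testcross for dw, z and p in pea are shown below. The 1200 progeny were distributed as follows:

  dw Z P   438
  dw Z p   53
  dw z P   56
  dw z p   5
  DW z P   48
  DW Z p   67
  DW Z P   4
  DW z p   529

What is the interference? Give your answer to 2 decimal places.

0.26

The two most frequent reciprocal classes, dw Z P and DW z p, are the parental types, so the F1 was dw Z P / DW z p.
The two rarest classes, DW Z P and dw z p, are the double crossovers. Comparing them with the parentals, only the dw allele has switched, so dw is the middle locus and the order is p – dw – z.
p–dw: (101 + 9)/1200 = 0.0917; dw–z: (123 + 9)/1200 = 0.1100.
Expected DCO frequency = 0.0917 × 0.1100 ≈ 0.01009; observed = 9/1200 ≈ 0.00750.
Coefficient of coincidence = 0.00750/0.01009 ≈ 0.74; interference = 1 − 0.74 = 0.26.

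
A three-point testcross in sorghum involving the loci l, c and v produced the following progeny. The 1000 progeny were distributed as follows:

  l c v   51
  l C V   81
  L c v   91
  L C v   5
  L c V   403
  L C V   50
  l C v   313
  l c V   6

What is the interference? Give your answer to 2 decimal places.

0.46

The two most frequent reciprocal classes, L c V and l C v, are the parental types, so the F1 was L c V / l C v.
The two rarest classes, l c V and L C v, are the double crossovers. Comparing them with the parentals, only the l allele has switched, so l is the middle locus and the order is v – l – c.
v–l: (172 + 11)/1000 = 0.1830; l–c: (101 + 11)/1000 = 0.1120.
Expected DCO frequency = 0.1830 × 0.1120 ≈ 0.02050; observed = 11/1000 ≈ 0.01100.
Coefficient of coincidence = 0.01100/0.02050 ≈ 0.54; interference = 1 − 0.54 = 0.46.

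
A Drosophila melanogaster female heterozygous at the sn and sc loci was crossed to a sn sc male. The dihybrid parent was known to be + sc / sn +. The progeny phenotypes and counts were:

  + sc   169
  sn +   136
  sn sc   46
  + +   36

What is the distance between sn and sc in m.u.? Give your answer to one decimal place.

21.2 m.u.

The recombinant classes are + + and sn sc: 36 + 46 = 82.
Recombination frequency = 82/387 = 0.2119 ≈ 21.2%, i.e. 21.2 m.u.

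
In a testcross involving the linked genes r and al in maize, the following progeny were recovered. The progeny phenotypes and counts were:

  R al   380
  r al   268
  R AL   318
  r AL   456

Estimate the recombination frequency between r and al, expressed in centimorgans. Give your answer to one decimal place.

41.2 centimorgans

The two most frequent classes, R al (380) and r AL (456), are the parental types, so the F1 was R al / r AL.
The recombinant classes are R AL and r al: 318 + 268 = 586.
Recombination frequency = 586/1422 = 0.4121 ≈ 41.2%, i.e. 41.2 centimorgans.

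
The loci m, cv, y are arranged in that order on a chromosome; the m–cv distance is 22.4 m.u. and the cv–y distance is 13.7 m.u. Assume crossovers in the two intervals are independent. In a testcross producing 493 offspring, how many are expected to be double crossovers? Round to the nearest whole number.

Map distances give recombination frequencies of 0.224 and 0.137 for the two intervals.
With no interference, expected double-crossover frequency = 0.224 × 0.137 = 0.03069.
Expected number = 0.03069 × 493 = 15.13 ≈ 15.

15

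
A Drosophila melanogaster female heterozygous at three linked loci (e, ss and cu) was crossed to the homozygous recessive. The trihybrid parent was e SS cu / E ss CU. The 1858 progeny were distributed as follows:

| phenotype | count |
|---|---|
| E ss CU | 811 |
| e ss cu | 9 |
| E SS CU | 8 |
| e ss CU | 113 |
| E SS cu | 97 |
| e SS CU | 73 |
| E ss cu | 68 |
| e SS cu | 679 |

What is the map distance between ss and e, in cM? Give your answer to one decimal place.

The two rarest classes, e ss cu and E SS CU, are the double crossovers. Comparing them with the parentals, only the ss allele has switched, so ss is the middle locus and the order is e – ss – cu.
Crossovers in the e–ss interval produce the single-crossover classes E SS cu and e ss CU (97 + 113 = 210) plus the double crossovers (17).
RF(e–ss) = (210 + 17) / 1858 = 227/1858 = 0.1222 → 12.2 cM.

12.2 cM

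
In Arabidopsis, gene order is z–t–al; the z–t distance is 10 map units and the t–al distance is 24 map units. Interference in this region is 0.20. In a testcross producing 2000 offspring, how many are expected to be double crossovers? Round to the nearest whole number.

38

Map distances give recombination frequencies of 0.100 and 0.240 for the two intervals.
With interference 0.20 (so coincidence = 0.80), expected double-crossover frequency = 0.100 × 0.240 × 0.80 = 0.01920.
Expected number = 0.01920 × 2000 = 38.40 ≈ 38.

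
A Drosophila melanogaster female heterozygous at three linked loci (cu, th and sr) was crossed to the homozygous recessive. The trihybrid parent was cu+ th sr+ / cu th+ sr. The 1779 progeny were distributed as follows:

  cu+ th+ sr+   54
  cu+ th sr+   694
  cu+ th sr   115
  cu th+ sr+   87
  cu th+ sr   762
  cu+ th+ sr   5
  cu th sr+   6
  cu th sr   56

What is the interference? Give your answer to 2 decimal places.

The two rarest classes, cu th sr+ and cu+ th+ sr, are the double crossovers. Comparing them with the parentals, only the cu allele has switched, so cu is the middle locus and the order is th – cu – sr.
th–cu: (110 + 11)/1779 = 0.0680; cu–sr: (202 + 11)/1779 = 0.1197.
Expected DCO frequency = 0.0680 × 0.1197 ≈ 0.00814; observed = 11/1779 ≈ 0.00618.
Coefficient of coincidence = 0.00618/0.00814 ≈ 0.76; interference = 1 − 0.76 = 0.24.

0.24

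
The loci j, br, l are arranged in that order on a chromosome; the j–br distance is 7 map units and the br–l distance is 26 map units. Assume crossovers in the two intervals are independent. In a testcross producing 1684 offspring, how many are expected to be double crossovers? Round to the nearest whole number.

31

Map distances give recombination frequencies of 0.070 and 0.260 for the two intervals.
With no interference, expected double-crossover frequency = 0.070 × 0.260 = 0.01820.
Expected number = 0.01820 × 1684 = 30.65 ≈ 31.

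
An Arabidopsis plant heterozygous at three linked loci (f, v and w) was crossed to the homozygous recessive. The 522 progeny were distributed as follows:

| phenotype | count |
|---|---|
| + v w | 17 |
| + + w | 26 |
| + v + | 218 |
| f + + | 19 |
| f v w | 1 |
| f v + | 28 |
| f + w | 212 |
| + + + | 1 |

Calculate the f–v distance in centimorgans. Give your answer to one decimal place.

10.7 centimorgans

The two most frequent reciprocal classes, f + w and + v +, are the parental types, so the F1 was f + w / + v +.
The two rarest classes, f v w and + + +, are the double crossovers. Comparing them with the parentals, only the v allele has switched, so v is the middle locus and the order is f – v – w.
Crossovers in the f–v interval produce the single-crossover classes + + w and f v + (26 + 28 = 54) plus the double crossovers (2).
RF(f–v) = (54 + 2) / 522 = 56/522 = 0.1073 → 10.7 centimorgans.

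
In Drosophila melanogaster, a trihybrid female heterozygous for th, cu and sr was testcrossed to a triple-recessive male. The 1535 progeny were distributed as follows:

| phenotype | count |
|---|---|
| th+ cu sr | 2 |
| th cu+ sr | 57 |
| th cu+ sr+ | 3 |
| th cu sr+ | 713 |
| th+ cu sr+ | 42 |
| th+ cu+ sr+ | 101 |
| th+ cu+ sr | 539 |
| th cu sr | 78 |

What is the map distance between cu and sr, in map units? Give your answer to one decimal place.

12.0 map units

The two most frequent reciprocal classes, th cu sr+ and th+ cu+ sr, are the parental types, so the F1 was th cu sr+ / th+ cu+ sr.
The two rarest classes, th cu+ sr+ and th+ cu sr, are the double crossovers. Comparing them with the parentals, only the cu allele has switched, so cu is the middle locus and the order is sr – cu – th.
Crossovers in the sr–cu interval produce the single-crossover classes th cu sr and th+ cu+ sr+ (78 + 101 = 179) plus the double crossovers (5).
RF(sr–cu) = (179 + 5) / 1535 = 184/1535 = 0.1199 → 12.0 map units.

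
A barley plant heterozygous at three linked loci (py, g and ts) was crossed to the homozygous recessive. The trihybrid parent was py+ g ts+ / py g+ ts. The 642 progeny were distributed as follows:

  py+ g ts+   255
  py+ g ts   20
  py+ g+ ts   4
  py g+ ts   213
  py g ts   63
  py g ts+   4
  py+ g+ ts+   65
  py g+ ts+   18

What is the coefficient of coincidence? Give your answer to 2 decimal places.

The two rarest classes, py g ts+ and py+ g+ ts, are the double crossovers. Comparing them with the parentals, only the py allele has switched, so py is the middle locus and the order is g – py – ts.
g–py: (128 + 8)/642 = 0.2118; py–ts: (38 + 8)/642 = 0.0717.
Expected DCO frequency = 0.2118 × 0.0717 ≈ 0.01519; observed = 8/642 ≈ 0.01246.
Coefficient of coincidence = 0.01246/0.01519 ≈ 0.82.

0.82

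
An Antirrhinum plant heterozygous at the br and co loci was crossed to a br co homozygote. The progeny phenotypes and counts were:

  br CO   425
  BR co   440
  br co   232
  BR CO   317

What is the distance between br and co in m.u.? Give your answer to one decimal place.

The two most frequent classes, BR co (440) and br CO (425), are the parental types, so the F1 was BR co / br CO.
The recombinant classes are BR CO and br co: 317 + 232 = 549.
Recombination frequency = 549/1414 = 0.3883 ≈ 38.8%, i.e. 38.8 m.u.

38.8 m.u.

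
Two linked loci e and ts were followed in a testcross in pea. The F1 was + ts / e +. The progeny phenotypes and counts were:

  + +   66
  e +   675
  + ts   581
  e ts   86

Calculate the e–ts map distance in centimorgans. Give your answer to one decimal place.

10.8 centimorgans

The recombinant classes are + + and e ts: 66 + 86 = 152.
Recombination frequency = 152/1408 = 0.1080 ≈ 10.8%, i.e. 10.8 centimorgans.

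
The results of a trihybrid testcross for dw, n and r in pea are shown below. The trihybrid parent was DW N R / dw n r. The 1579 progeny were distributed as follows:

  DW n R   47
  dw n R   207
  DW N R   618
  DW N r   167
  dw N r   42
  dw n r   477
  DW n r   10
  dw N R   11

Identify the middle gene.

dw

The two rarest classes, dw N R and DW n r, are the double crossovers. Comparing them with the parentals, only the dw allele has switched, so dw is the middle locus and the order is n – dw – r.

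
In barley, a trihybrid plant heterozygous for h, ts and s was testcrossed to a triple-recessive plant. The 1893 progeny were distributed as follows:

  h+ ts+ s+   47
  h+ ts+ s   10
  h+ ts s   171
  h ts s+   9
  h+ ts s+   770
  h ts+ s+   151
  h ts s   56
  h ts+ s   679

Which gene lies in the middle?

h

The two most frequent reciprocal classes, h+ ts s+ and h ts+ s, are the parental types, so the F1 was h+ ts s+ / h ts+ s.
The two rarest classes, h ts s+ and h+ ts+ s, are the double crossovers. Comparing them with the parentals, only the h allele has switched, so h is the middle locus and the order is s – h – ts.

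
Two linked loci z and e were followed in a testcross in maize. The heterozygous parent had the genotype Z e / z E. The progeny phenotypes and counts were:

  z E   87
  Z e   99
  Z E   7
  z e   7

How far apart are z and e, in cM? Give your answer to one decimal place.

7.0 cM

The recombinant classes are Z E and z e: 7 + 7 = 14.
Recombination frequency = 14/200 = 0.0700 ≈ 7.0%, i.e. 7.0 cM.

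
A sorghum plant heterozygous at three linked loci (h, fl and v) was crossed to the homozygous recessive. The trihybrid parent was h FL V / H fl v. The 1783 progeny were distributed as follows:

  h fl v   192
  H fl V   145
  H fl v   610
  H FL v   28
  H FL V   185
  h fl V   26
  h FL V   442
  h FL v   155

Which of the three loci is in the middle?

The two rarest classes, h fl V and H FL v, are the double crossovers. Comparing them with the parentals, only the fl allele has switched, so fl is the middle locus and the order is v – fl – h.

fl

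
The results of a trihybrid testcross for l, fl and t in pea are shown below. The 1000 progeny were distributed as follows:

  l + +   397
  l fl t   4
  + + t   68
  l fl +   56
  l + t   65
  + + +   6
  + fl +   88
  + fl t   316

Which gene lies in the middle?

The two most frequent reciprocal classes, + fl t and l + +, are the parental types, so the F1 was + fl t / l + +.
The two rarest classes, l fl t and + + +, are the double crossovers. Comparing them with the parentals, only the l allele has switched, so l is the middle locus and the order is t – l – fl.

l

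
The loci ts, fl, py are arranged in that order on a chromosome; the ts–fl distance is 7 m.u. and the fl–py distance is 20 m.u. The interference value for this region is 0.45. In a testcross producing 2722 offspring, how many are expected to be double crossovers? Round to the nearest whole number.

Map distances give recombination frequencies of 0.070 and 0.200 for the two intervals.
With interference 0.45 (so coincidence = 0.55), expected double-crossover frequency = 0.070 × 0.200 × 0.55 = 0.00770.
Expected number = 0.00770 × 2722 = 20.96 ≈ 21.

21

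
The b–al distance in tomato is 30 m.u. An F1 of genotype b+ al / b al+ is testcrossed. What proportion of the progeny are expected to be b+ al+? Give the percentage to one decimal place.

A map distance of 30 m.u. corresponds to a recombination frequency of 0.300.
The F1 is b+ al / b al+, so b+ al+ is a recombinant gamete class with expected frequency r/2 = 0.300/2 = 0.1500.
That is 0.1500 = 15.0% of the progeny.

15.0%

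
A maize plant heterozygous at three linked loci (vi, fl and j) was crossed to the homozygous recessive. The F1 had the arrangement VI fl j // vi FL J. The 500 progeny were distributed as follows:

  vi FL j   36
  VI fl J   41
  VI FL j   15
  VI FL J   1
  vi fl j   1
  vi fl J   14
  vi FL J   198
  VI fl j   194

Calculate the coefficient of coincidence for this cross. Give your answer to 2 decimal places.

0.41

The two rarest classes, vi fl j and VI FL J, are the double crossovers. Comparing them with the parentals, only the vi allele has switched, so vi is the middle locus and the order is fl – vi – j.
fl–vi: (29 + 2)/500 = 0.0620; vi–j: (77 + 2)/500 = 0.1580.
Expected DCO frequency = 0.0620 × 0.1580 ≈ 0.00980; observed = 2/500 ≈ 0.00400.
Coefficient of coincidence = 0.00400/0.00980 ≈ 0.41.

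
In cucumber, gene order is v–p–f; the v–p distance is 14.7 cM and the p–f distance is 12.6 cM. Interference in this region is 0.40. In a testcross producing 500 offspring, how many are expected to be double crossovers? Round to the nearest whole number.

Map distances give recombination frequencies of 0.147 and 0.126 for the two intervals.
With interference 0.40 (so coincidence = 0.60), expected double-crossover frequency = 0.147 × 0.126 × 0.60 = 0.01111.
Expected number = 0.01111 × 500 = 5.56 ≈ 6.

6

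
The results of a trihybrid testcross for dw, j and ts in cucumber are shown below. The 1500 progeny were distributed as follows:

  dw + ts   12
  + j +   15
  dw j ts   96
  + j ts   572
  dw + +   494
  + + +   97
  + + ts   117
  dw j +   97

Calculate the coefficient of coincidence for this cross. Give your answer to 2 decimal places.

The two most frequent reciprocal classes, + j ts and dw + +, are the parental types, so the F1 was + j ts / dw + +.
The two rarest classes, + j + and dw + ts, are the double crossovers. Comparing them with the parentals, only the ts allele has switched, so ts is the middle locus and the order is dw – ts – j.
dw–ts: (193 + 27)/1500 = 0.1467; ts–j: (214 + 27)/1500 = 0.1607.
Expected DCO frequency = 0.1467 × 0.1607 ≈ 0.02357; observed = 27/1500 ≈ 0.01800.
Coefficient of coincidence = 0.01800/0.02357 ≈ 0.76.

0.76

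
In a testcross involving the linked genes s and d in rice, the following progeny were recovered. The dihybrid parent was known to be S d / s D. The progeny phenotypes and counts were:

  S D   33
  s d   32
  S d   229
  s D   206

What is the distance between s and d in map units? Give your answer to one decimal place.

The recombinant classes are S D and s d: 33 + 32 = 65.
Recombination frequency = 65/500 = 0.1300 ≈ 13.0%, i.e. 13.0 map units.

13.0 map units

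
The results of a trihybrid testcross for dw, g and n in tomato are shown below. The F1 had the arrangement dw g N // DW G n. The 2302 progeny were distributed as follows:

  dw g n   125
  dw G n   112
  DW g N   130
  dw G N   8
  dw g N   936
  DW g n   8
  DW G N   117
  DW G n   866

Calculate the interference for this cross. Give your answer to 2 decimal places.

0.45

The two rarest classes, dw G N and DW g n, are the double crossovers. Comparing them with the parentals, only the g allele has switched, so g is the middle locus and the order is n – g – dw.
n–g: (242 + 16)/2302 = 0.1121; g–dw: (242 + 16)/2302 = 0.1121.
Expected DCO frequency = 0.1121 × 0.1121 ≈ 0.01257; observed = 16/2302 ≈ 0.00695.
Coefficient of coincidence = 0.00695/0.01257 ≈ 0.55; interference = 1 − 0.55 = 0.45.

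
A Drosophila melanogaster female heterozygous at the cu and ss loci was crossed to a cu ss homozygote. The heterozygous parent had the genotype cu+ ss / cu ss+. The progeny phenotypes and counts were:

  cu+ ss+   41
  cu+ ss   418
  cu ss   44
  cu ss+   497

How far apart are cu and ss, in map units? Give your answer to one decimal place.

The recombinant classes are cu+ ss+ and cu ss: 41 + 44 = 85.
Recombination frequency = 85/1000 = 0.0850 ≈ 8.5%, i.e. 8.5 map units.

8.5 map units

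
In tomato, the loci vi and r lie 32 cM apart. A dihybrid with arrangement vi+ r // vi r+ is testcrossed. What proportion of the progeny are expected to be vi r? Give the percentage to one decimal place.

16.0%

A map distance of 32 cM corresponds to a recombination frequency of 0.320.
The F1 is vi+ r / vi r+, so vi r is a recombinant gamete class with expected frequency r/2 = 0.320/2 = 0.1600.
That is 0.1600 = 16.0% of the progeny.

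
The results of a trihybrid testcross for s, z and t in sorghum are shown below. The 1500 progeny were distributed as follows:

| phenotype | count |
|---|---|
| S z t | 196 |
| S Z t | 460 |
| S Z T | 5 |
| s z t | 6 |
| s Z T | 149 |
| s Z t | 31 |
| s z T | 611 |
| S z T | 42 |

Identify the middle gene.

t

The two most frequent reciprocal classes, s z T and S Z t, are the parental types, so the F1 was s z T / S Z t.
The two rarest classes, s z t and S Z T, are the double crossovers. Comparing them with the parentals, only the t allele has switched, so t is the middle locus and the order is z – t – s.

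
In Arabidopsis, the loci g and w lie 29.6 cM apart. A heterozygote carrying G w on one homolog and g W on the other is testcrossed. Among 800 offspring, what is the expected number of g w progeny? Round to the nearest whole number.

118

A map distance of 29.6 cM corresponds to a recombination frequency of 0.296.
The F1 is G w / g W, so g w is a recombinant gamete class with expected frequency r/2 = 0.296/2 = 0.1480.
Expected number = 0.1480 × 800 = 118.40 ≈ 118.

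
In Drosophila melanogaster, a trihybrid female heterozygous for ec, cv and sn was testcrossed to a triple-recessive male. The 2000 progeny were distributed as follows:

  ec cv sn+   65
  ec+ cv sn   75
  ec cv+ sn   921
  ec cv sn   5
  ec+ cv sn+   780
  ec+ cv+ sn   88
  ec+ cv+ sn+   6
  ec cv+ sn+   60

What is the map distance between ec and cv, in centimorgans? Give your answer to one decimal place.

The two most frequent reciprocal classes, ec+ cv sn+ and ec cv+ sn, are the parental types, so the F1 was ec+ cv sn+ / ec cv+ sn.
The two rarest classes, ec+ cv+ sn+ and ec cv sn, are the double crossovers. Comparing them with the parentals, only the cv allele has switched, so cv is the middle locus and the order is ec – cv – sn.
Crossovers in the ec–cv interval produce the single-crossover classes ec cv sn+ and ec+ cv+ sn (65 + 88 = 153) plus the double crossovers (11).
RF(ec–cv) = (153 + 11) / 2000 = 164/2000 = 0.0820 → 8.2 centimorgans.

8.2 centimorgans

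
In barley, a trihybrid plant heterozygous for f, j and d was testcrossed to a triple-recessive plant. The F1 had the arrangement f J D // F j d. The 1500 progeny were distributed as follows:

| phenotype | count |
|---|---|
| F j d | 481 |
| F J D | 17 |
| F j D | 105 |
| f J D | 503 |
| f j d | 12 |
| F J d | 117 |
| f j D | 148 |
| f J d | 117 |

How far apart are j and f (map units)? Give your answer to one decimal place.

19.6 map units

The two rarest classes, F J D and f j d, are the double crossovers. Comparing them with the parentals, only the f allele has switched, so f is the middle locus and the order is d – f – j.
Crossovers in the f–j interval produce the single-crossover classes f j D and F J d (148 + 117 = 265) plus the double crossovers (29).
RF(f–j) = (265 + 29) / 1500 = 294/1500 = 0.1960 → 19.6 map units.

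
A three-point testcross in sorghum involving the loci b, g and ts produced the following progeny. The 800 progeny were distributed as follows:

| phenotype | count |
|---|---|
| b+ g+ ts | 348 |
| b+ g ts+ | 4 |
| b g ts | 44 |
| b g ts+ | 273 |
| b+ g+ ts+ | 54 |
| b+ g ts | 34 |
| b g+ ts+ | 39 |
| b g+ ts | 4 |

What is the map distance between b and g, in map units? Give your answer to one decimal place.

The two most frequent reciprocal classes, b g ts+ and b+ g+ ts, are the parental types, so the F1 was b g ts+ / b+ g+ ts.
The two rarest classes, b+ g ts+ and b g+ ts, are the double crossovers. Comparing them with the parentals, only the b allele has switched, so b is the middle locus and the order is g – b – ts.
Crossovers in the g–b interval produce the single-crossover classes b g+ ts+ and b+ g ts (39 + 34 = 73) plus the double crossovers (8).
RF(g–b) = (73 + 8) / 800 = 81/800 = 0.1013 → 10.1 map units.

10.1 map units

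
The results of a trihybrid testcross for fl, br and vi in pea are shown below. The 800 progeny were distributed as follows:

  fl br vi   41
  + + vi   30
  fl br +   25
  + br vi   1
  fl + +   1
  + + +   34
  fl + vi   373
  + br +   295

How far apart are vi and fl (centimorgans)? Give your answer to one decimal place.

The two most frequent reciprocal classes, fl + vi and + br +, are the parental types, so the F1 was fl + vi / + br +.
The two rarest classes, fl + + and + br vi, are the double crossovers. Comparing them with the parentals, only the vi allele has switched, so vi is the middle locus and the order is br – vi – fl.
Crossovers in the vi–fl interval produce the single-crossover classes + + vi and fl br + (30 + 25 = 55) plus the double crossovers (2).
RF(vi–fl) = (55 + 2) / 800 = 57/800 = 0.0712 → 7.1 centimorgans.

7.1 centimorgans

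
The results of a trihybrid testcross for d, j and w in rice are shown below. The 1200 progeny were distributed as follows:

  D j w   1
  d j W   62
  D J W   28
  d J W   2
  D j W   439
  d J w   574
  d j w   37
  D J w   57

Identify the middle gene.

w

The two most frequent reciprocal classes, D j W and d J w, are the parental types, so the F1 was D j W / d J w.
The two rarest classes, D j w and d J W, are the double crossovers. Comparing them with the parentals, only the w allele has switched, so w is the middle locus and the order is j – w – d.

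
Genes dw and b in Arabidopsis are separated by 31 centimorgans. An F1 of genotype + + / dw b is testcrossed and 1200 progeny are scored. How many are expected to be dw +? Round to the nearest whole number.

A map distance of 31 centimorgans corresponds to a recombination frequency of 0.310.
The F1 is + + / dw b, so dw + is a recombinant gamete class with expected frequency r/2 = 0.310/2 = 0.1550.
Expected number = 0.1550 × 1200 = 186.00 ≈ 186.

186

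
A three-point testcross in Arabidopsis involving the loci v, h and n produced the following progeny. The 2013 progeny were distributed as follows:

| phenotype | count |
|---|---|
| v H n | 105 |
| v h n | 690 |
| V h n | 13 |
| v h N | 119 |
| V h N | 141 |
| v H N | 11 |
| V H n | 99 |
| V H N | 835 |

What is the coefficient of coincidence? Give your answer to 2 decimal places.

0.74

The two most frequent reciprocal classes, V H N and v h n, are the parental types, so the F1 was V H N / v h n.
The two rarest classes, v H N and V h n, are the double crossovers. Comparing them with the parentals, only the v allele has switched, so v is the middle locus and the order is h – v – n.
h–v: (246 + 24)/2013 = 0.1341; v–n: (218 + 24)/2013 = 0.1202.
Expected DCO frequency = 0.1341 × 0.1202 ≈ 0.01612; observed = 24/2013 ≈ 0.01192.
Coefficient of coincidence = 0.01192/0.01612 ≈ 0.74.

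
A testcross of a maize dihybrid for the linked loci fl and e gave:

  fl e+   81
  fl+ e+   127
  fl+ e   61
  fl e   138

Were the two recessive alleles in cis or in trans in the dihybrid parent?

The two most frequent classes are fl+ e+ (127) and fl e (138); these are the parental (non-recombinant) types.
So the F1 carried fl+ e+ on one chromosome and fl e on the other — the recessive alleles are on the same chromosome (cis / coupling).

cis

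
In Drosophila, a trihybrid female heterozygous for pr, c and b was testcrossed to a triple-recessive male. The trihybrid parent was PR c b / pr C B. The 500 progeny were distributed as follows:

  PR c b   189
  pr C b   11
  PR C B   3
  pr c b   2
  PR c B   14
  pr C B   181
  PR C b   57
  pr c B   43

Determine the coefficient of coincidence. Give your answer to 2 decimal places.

0.79

The two rarest classes, pr c b and PR C B, are the double crossovers. Comparing them with the parentals, only the pr allele has switched, so pr is the middle locus and the order is c – pr – b.
c–pr: (100 + 5)/500 = 0.2100; pr–b: (25 + 5)/500 = 0.0600.
Expected DCO frequency = 0.2100 × 0.0600 ≈ 0.01260; observed = 5/500 ≈ 0.01000.
Coefficient of coincidence = 0.01000/0.01260 ≈ 0.79.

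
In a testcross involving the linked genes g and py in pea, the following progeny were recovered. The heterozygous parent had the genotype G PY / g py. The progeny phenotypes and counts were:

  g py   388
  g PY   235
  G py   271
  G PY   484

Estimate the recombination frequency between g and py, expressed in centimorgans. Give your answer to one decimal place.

36.7 centimorgans

The recombinant classes are G py and g PY: 271 + 235 = 506.
Recombination frequency = 506/1378 = 0.3672 ≈ 36.7%, i.e. 36.7 centimorgans.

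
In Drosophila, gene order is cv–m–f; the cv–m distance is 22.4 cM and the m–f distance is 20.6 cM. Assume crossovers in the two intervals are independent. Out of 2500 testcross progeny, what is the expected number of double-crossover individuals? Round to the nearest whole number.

Map distances give recombination frequencies of 0.224 and 0.206 for the two intervals.
With no interference, expected double-crossover frequency = 0.224 × 0.206 = 0.04614.
Expected number = 0.04614 × 2500 = 115.36 ≈ 115.

115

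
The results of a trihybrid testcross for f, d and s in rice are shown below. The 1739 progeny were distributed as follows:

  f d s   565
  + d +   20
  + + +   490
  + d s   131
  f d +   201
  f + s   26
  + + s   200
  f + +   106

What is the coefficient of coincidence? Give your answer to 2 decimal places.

0.63

The two most frequent reciprocal classes, f d s and + + +, are the parental types, so the F1 was f d s / + + +.
The two rarest classes, f + s and + d +, are the double crossovers. Comparing them with the parentals, only the d allele has switched, so d is the middle locus and the order is f – d – s.
f–d: (237 + 46)/1739 = 0.1627; d–s: (401 + 46)/1739 = 0.2570.
Expected DCO frequency = 0.1627 × 0.2570 ≈ 0.04181; observed = 46/1739 ≈ 0.02645.
Coefficient of coincidence = 0.02645/0.04181 ≈ 0.63.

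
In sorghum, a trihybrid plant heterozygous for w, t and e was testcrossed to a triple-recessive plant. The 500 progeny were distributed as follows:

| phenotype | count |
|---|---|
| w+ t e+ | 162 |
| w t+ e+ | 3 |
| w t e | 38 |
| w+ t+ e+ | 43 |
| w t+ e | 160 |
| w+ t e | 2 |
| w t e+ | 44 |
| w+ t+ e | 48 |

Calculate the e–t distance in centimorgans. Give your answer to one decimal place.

17.2 centimorgans

The two most frequent reciprocal classes, w+ t e+ and w t+ e, are the parental types, so the F1 was w+ t e+ / w t+ e.
The two rarest classes, w+ t e and w t+ e+, are the double crossovers. Comparing them with the parentals, only the e allele has switched, so e is the middle locus and the order is t – e – w.
Crossovers in the t–e interval produce the single-crossover classes w+ t+ e+ and w t e (43 + 38 = 81) plus the double crossovers (5).
RF(t–e) = (81 + 5) / 500 = 86/500 = 0.1720 → 17.2 centimorgans.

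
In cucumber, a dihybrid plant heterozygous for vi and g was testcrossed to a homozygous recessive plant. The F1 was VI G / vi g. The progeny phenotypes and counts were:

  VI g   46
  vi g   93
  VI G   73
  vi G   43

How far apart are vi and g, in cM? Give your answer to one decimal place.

34.9 cM

The recombinant classes are VI g and vi G: 46 + 43 = 89.
Recombination frequency = 89/255 = 0.3490 ≈ 34.9%, i.e. 34.9 cM.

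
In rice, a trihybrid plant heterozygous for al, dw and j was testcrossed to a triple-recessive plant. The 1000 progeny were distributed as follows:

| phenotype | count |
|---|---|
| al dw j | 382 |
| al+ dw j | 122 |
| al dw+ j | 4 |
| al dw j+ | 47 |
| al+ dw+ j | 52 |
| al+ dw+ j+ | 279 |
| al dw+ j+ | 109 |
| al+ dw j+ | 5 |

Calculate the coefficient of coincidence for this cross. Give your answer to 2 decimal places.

The two most frequent reciprocal classes, al dw j and al+ dw+ j+, are the parental types, so the F1 was al dw j / al+ dw+ j+.
The two rarest classes, al dw+ j and al+ dw j+, are the double crossovers. Comparing them with the parentals, only the dw allele has switched, so dw is the middle locus and the order is al – dw – j.
al–dw: (231 + 9)/1000 = 0.2400; dw–j: (99 + 9)/1000 = 0.1080.
Expected DCO frequency = 0.2400 × 0.1080 ≈ 0.02592; observed = 9/1000 ≈ 0.00900.
Coefficient of coincidence = 0.00900/0.02592 ≈ 0.35.

0.35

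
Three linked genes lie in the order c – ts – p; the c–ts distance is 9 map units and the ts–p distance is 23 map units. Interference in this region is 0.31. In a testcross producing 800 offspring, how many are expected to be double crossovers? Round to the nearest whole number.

11

Map distances give recombination frequencies of 0.090 and 0.230 for the two intervals.
With interference 0.31 (so coincidence = 0.69), expected double-crossover frequency = 0.090 × 0.230 × 0.69 = 0.01428.
Expected number = 0.01428 × 800 = 11.43 ≈ 11.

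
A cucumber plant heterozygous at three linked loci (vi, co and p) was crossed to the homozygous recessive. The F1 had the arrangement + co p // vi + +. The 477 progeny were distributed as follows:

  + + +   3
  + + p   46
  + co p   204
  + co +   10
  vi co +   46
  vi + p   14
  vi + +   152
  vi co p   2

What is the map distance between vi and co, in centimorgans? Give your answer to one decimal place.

20.3 centimorgans

The two rarest classes, vi co p and + + +, are the double crossovers. Comparing them with the parentals, only the vi allele has switched, so vi is the middle locus and the order is co – vi – p.
Crossovers in the co–vi interval produce the single-crossover classes + + p and vi co + (46 + 46 = 92) plus the double crossovers (5).
RF(co–vi) = (92 + 5) / 477 = 97/477 = 0.2034 → 20.3 centimorgans.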